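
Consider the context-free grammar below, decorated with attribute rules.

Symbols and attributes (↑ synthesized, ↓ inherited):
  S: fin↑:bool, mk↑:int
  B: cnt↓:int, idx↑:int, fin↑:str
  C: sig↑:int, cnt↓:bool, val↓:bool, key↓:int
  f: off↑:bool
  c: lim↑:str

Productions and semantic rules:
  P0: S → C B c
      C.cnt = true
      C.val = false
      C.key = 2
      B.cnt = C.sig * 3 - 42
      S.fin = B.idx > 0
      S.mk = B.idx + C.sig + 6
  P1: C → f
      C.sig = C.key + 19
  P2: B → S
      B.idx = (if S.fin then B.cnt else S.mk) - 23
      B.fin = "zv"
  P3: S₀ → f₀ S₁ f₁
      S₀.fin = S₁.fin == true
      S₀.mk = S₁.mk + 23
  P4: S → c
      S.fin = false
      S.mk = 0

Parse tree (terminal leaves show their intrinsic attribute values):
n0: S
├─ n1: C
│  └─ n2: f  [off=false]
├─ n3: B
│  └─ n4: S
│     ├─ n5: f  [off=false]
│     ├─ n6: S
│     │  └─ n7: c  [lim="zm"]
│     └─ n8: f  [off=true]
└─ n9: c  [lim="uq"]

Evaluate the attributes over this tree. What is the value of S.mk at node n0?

27

1. n1.cnt = true  [true]
2. n1.val = false  [false]
3. n1.key = 2  [2]
4. n2.off = false  [terminal]
5. n1.sig = 21  [C.key + 19]
6. n3.cnt = 21  [C.sig * 3 - 42]
7. n5.off = false  [terminal]
8. n7.lim = "zm"  [terminal]
9. n6.fin = false  [false]
10. n6.mk = 0  [0]
11. n8.off = true  [terminal]
12. n4.fin = false  [S₁.fin == true]
13. n4.mk = 23  [S₁.mk + 23]
14. n3.idx = 0  [(if S.fin then B.cnt else S.mk) - 23]
15. n3.fin = "zv"  ["zv"]
16. n9.lim = "uq"  [terminal]
17. n0.fin = false  [B.idx > 0]
18. n0.mk = 27  [B.idx + C.sig + 6]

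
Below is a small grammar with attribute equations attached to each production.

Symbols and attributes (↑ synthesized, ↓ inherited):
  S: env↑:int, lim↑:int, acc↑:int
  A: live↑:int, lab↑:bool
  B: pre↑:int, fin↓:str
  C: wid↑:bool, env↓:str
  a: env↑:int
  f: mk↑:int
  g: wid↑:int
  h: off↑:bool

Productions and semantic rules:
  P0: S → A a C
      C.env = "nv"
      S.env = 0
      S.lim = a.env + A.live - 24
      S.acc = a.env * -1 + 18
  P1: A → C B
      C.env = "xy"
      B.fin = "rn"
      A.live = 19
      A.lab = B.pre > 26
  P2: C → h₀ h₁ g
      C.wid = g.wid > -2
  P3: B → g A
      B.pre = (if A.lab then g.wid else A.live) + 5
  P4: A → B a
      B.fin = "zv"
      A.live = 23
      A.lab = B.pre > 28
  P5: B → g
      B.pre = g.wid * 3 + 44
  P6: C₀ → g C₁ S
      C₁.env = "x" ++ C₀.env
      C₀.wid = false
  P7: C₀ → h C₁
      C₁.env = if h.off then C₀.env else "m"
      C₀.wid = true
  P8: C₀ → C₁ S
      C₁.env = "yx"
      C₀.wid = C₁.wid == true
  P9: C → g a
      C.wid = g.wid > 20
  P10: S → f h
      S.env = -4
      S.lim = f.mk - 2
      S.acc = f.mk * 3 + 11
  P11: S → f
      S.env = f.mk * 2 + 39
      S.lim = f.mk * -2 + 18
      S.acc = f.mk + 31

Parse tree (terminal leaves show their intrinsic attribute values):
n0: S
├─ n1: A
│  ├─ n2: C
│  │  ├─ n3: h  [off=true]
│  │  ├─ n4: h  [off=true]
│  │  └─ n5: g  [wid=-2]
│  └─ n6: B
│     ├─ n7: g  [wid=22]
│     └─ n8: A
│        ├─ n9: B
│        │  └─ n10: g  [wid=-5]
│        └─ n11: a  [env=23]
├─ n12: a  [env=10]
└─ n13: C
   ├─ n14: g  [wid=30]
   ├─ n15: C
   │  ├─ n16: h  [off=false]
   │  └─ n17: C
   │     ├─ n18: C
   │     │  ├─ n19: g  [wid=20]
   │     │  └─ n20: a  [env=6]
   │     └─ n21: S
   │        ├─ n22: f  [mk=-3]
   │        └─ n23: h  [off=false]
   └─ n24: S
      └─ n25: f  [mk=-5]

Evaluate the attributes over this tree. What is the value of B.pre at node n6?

1. n2.env = "xy"  ["xy"]
2. n3.off = true  [terminal]
3. n4.off = true  [terminal]
4. n5.wid = -2  [terminal]
5. n2.wid = false  [g.wid > -2]
6. n6.fin = "rn"  ["rn"]
7. n7.wid = 22  [terminal]
8. n9.fin = "zv"  ["zv"]
9. n10.wid = -5  [terminal]
10. n9.pre = 29  [g.wid * 3 + 44]
11. n11.env = 23  [terminal]
12. n8.live = 23  [23]
13. n8.lab = true  [B.pre > 28]
14. n6.pre = 27  [(if A.lab then g.wid else A.live) + 5]
15. n1.live = 19  [19]
16. n1.lab = true  [B.pre > 26]
17. n12.env = 10  [terminal]
18. n13.env = "nv"  ["nv"]
19. n14.wid = 30  [terminal]
20. n15.env = "xnv"  ["x" ++ C₀.env]
21. n16.off = false  [terminal]
22. n17.env = "m"  [if h.off then C₀.env else "m"]
23. n18.env = "yx"  ["yx"]
24. n19.wid = 20  [terminal]
25. n20.env = 6  [terminal]
26. n18.wid = false  [g.wid > 20]
27. n22.mk = -3  [terminal]
28. n23.off = false  [terminal]
29. n21.env = -4  [-4]
30. n21.lim = -5  [f.mk - 2]
31. n21.acc = 2  [f.mk * 3 + 11]
32. n17.wid = false  [C₁.wid == true]
33. n15.wid = true  [true]
34. n25.mk = -5  [terminal]
35. n24.env = 29  [f.mk * 2 + 39]
36. n24.lim = 28  [f.mk * -2 + 18]
37. n24.acc = 26  [f.mk + 31]
38. n13.wid = false  [false]
39. n0.env = 0  [0]
40. n0.lim = 5  [a.env + A.live - 24]
41. n0.acc = 8  [a.env * -1 + 18]

27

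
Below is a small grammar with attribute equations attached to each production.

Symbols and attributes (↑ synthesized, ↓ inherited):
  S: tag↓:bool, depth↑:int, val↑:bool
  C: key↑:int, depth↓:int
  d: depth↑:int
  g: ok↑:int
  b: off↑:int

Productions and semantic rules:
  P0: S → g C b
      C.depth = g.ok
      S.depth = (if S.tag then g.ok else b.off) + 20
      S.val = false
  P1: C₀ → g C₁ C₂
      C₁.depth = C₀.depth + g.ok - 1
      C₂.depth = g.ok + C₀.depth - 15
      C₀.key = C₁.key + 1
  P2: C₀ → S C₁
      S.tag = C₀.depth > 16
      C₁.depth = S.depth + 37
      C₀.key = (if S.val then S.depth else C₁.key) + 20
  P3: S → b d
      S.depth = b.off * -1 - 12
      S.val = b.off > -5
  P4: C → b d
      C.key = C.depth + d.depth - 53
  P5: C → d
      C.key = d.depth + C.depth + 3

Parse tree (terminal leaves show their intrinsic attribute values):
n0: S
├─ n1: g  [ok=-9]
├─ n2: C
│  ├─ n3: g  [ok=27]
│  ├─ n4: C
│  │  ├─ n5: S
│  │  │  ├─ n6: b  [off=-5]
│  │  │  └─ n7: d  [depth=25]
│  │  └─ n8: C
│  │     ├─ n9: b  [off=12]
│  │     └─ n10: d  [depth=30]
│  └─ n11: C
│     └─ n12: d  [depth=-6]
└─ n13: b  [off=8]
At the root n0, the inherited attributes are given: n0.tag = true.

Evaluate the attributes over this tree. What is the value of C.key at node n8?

1. n0.tag = true  [given at root]
2. n1.ok = -9  [terminal]
3. n2.depth = -9  [g.ok]
4. n3.ok = 27  [terminal]
5. n4.depth = 17  [C₀.depth + g.ok - 1]
6. n5.tag = true  [C₀.depth > 16]
7. n6.off = -5  [terminal]
8. n7.depth = 25  [terminal]
9. n5.depth = -7  [b.off * -1 - 12]
10. n5.val = false  [b.off > -5]
11. n8.depth = 30  [S.depth + 37]
12. n9.off = 12  [terminal]
13. n10.depth = 30  [terminal]
14. n8.key = 7  [C.depth + d.depth - 53]
15. n4.key = 27  [(if S.val then S.depth else C₁.key) + 20]
16. n11.depth = 3  [g.ok + C₀.depth - 15]
17. n12.depth = -6  [terminal]
18. n11.key = 0  [d.depth + C.depth + 3]
19. n2.key = 28  [C₁.key + 1]
20. n13.off = 8  [terminal]
21. n0.depth = 11  [(if S.tag then g.ok else b.off) + 20]
22. n0.val = false  [false]

7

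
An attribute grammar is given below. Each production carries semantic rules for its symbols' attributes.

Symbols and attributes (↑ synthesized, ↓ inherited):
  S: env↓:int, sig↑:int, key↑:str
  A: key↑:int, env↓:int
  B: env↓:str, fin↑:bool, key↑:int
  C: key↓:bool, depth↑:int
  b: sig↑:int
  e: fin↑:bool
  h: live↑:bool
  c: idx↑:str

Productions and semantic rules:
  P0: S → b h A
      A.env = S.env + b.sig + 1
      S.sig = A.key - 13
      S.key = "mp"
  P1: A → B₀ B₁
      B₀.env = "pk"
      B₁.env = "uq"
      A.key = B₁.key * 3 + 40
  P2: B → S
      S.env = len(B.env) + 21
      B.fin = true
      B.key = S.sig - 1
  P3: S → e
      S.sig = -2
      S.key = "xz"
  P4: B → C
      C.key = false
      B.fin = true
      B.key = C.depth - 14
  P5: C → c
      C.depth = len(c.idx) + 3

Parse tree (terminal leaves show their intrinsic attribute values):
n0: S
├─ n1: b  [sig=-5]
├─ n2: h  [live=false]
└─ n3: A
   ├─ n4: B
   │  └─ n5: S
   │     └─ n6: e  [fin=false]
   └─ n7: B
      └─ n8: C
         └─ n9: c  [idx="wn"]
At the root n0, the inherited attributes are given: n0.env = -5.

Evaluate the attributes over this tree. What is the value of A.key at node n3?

1. n0.env = -5  [given at root]
2. n1.sig = -5  [terminal]
3. n2.live = false  [terminal]
4. n3.env = -9  [S.env + b.sig + 1]
5. n4.env = "pk"  ["pk"]
6. n5.env = 23  [len(B.env) + 21]
7. n6.fin = false  [terminal]
8. n5.sig = -2  [-2]
9. n5.key = "xz"  ["xz"]
10. n4.fin = true  [true]
11. n4.key = -3  [S.sig - 1]
12. n7.env = "uq"  ["uq"]
13. n8.key = false  [false]
14. n9.idx = "wn"  [terminal]
15. n8.depth = 5  [len(c.idx) + 3]
16. n7.fin = true  [true]
17. n7.key = -9  [C.depth - 14]
18. n3.key = 13  [B₁.key * 3 + 40]
19. n0.sig = 0  [A.key - 13]
20. n0.key = "mp"  ["mp"]

13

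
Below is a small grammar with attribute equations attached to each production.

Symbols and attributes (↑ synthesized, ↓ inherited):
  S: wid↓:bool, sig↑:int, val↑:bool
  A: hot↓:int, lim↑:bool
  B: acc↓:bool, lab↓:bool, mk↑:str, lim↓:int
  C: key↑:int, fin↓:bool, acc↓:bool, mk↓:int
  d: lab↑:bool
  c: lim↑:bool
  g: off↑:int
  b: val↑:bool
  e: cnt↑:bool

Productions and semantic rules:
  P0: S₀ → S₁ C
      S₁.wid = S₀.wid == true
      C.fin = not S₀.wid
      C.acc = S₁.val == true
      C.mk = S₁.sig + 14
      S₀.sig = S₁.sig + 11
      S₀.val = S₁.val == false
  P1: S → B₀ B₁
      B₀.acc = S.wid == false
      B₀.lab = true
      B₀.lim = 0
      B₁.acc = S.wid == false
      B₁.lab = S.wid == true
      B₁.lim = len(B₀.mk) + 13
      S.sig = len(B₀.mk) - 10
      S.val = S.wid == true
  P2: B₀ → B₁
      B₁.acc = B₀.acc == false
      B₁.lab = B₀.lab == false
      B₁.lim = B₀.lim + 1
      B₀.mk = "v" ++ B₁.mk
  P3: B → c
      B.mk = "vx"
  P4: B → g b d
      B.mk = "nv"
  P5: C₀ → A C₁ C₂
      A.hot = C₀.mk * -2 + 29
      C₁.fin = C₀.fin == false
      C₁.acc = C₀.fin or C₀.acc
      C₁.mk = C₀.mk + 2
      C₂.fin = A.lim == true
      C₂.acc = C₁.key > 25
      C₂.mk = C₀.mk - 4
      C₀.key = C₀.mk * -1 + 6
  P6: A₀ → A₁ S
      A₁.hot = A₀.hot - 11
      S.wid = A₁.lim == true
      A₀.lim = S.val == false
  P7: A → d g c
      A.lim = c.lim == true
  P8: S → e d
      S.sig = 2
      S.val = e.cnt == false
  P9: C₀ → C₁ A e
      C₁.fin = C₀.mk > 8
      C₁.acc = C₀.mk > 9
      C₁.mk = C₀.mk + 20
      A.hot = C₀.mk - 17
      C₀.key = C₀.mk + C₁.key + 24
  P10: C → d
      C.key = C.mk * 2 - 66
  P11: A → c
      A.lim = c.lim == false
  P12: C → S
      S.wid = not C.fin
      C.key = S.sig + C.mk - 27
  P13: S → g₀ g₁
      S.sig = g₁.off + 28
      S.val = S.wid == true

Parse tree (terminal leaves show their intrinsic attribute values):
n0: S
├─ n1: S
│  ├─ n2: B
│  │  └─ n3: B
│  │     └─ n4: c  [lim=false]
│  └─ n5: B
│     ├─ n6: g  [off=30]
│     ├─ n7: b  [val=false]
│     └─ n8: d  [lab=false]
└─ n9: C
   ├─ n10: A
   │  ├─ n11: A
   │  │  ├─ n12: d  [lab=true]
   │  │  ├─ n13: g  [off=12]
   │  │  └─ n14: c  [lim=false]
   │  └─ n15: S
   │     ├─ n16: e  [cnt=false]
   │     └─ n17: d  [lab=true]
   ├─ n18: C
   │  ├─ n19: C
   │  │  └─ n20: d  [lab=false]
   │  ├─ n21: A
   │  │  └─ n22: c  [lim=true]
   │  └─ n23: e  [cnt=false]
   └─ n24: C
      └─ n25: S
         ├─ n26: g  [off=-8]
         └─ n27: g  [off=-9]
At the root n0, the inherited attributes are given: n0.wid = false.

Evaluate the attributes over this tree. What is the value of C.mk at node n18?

9

1. n0.wid = false  [given at root]
2. n1.wid = false  [S₀.wid == true]
3. n2.acc = true  [S.wid == false]
4. n2.lab = true  [true]
5. n2.lim = 0  [0]
6. n3.acc = false  [B₀.acc == false]
7. n3.lab = false  [B₀.lab == false]
8. n3.lim = 1  [B₀.lim + 1]
9. n4.lim = false  [terminal]
10. n3.mk = "vx"  ["vx"]
11. n2.mk = "vvx"  ["v" ++ B₁.mk]
12. n5.acc = true  [S.wid == false]
13. n5.lab = false  [S.wid == true]
14. n5.lim = 16  [len(B₀.mk) + 13]
15. n6.off = 30  [terminal]
16. n7.val = false  [terminal]
17. n8.lab = false  [terminal]
18. n5.mk = "nv"  ["nv"]
19. n1.sig = -7  [len(B₀.mk) - 10]
20. n1.val = false  [S.wid == true]
21. n9.fin = true  [not S₀.wid]
22. n9.acc = false  [S₁.val == true]
23. n9.mk = 7  [S₁.sig + 14]
24. n10.hot = 15  [C₀.mk * -2 + 29]
25. n11.hot = 4  [A₀.hot - 11]
26. n12.lab = true  [terminal]
27. n13.off = 12  [terminal]
28. n14.lim = false  [terminal]
29. n11.lim = false  [c.lim == true]
30. n15.wid = false  [A₁.lim == true]
31. n16.cnt = false  [terminal]
32. n17.lab = true  [terminal]
33. n15.sig = 2  [2]
34. n15.val = true  [e.cnt == false]
35. n10.lim = false  [S.val == false]
36. n18.fin = false  [C₀.fin == false]
37. n18.acc = true  [C₀.fin or C₀.acc]
38. n18.mk = 9  [C₀.mk + 2]
39. n19.fin = true  [C₀.mk > 8]
40. n19.acc = false  [C₀.mk > 9]
41. n19.mk = 29  [C₀.mk + 20]
42. n20.lab = false  [terminal]
43. n19.key = -8  [C.mk * 2 - 66]
44. n21.hot = -8  [C₀.mk - 17]
45. n22.lim = true  [terminal]
46. n21.lim = false  [c.lim == false]
47. n23.cnt = false  [terminal]
48. n18.key = 25  [C₀.mk + C₁.key + 24]
49. n24.fin = false  [A.lim == true]
50. n24.acc = false  [C₁.key > 25]
51. n24.mk = 3  [C₀.mk - 4]
52. n25.wid = true  [not C.fin]
53. n26.off = -8  [terminal]
54. n27.off = -9  [terminal]
55. n25.sig = 19  [g₁.off + 28]
56. n25.val = true  [S.wid == true]
57. n24.key = -5  [S.sig + C.mk - 27]
58. n9.key = -1  [C₀.mk * -1 + 6]
59. n0.sig = 4  [S₁.sig + 11]
60. n0.val = true  [S₁.val == false]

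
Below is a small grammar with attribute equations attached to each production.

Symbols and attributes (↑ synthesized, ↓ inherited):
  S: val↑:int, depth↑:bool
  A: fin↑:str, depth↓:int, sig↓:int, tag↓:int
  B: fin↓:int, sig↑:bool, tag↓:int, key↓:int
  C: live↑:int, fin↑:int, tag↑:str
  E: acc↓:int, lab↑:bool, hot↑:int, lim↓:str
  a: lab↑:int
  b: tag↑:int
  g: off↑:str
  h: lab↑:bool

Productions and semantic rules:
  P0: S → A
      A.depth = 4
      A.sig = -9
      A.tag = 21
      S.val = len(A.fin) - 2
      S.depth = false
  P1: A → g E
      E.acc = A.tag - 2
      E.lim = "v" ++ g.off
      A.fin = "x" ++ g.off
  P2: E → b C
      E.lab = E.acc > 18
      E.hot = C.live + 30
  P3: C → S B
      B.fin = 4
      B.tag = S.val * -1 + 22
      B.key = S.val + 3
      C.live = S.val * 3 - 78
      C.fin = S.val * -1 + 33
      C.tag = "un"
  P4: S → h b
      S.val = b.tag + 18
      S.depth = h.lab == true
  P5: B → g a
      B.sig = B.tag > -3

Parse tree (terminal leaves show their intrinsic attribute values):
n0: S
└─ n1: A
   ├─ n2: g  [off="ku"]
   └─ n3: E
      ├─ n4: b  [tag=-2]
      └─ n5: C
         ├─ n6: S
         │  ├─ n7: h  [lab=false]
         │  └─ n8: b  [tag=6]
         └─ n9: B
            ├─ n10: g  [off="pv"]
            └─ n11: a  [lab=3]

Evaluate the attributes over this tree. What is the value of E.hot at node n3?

1. n1.depth = 4  [4]
2. n1.sig = -9  [-9]
3. n1.tag = 21  [21]
4. n2.off = "ku"  [terminal]
5. n3.acc = 19  [A.tag - 2]
6. n3.lim = "vku"  ["v" ++ g.off]
7. n4.tag = -2  [terminal]
8. n7.lab = false  [terminal]
9. n8.tag = 6  [terminal]
10. n6.val = 24  [b.tag + 18]
11. n6.depth = false  [h.lab == true]
12. n9.fin = 4  [4]
13. n9.tag = -2  [S.val * -1 + 22]
14. n9.key = 27  [S.val + 3]
15. n10.off = "pv"  [terminal]
16. n11.lab = 3  [terminal]
17. n9.sig = true  [B.tag > -3]
18. n5.live = -6  [S.val * 3 - 78]
19. n5.fin = 9  [S.val * -1 + 33]
20. n5.tag = "un"  ["un"]
21. n3.lab = true  [E.acc > 18]
22. n3.hot = 24  [C.live + 30]
23. n1.fin = "xku"  ["x" ++ g.off]
24. n0.val = 1  [len(A.fin) - 2]
25. n0.depth = false  [false]

24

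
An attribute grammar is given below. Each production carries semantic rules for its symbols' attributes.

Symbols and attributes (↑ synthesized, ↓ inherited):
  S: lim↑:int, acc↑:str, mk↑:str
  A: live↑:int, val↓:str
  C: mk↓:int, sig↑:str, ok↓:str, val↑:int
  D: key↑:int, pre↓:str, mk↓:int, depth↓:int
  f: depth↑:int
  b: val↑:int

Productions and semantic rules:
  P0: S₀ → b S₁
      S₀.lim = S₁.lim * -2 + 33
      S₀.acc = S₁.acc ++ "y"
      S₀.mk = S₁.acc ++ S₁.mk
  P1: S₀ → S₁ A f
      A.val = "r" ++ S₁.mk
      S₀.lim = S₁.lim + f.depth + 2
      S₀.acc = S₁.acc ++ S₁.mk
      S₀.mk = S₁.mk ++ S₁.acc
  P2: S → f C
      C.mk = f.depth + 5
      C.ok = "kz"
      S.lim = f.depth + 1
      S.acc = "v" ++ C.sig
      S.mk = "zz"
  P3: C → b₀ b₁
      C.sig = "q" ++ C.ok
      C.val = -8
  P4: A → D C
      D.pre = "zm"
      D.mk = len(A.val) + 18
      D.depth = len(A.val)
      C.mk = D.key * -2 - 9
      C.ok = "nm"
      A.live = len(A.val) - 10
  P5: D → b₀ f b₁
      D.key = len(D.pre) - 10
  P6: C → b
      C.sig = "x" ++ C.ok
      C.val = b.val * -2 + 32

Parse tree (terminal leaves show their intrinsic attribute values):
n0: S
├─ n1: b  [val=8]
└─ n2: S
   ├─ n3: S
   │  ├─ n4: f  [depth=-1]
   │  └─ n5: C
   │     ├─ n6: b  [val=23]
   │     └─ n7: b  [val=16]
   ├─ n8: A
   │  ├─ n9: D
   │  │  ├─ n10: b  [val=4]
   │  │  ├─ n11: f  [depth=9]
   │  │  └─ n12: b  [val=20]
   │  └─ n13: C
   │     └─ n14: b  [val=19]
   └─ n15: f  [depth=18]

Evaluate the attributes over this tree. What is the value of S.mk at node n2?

"zzvqkz"

1. n1.val = 8  [terminal]
2. n4.depth = -1  [terminal]
3. n5.mk = 4  [f.depth + 5]
4. n5.ok = "kz"  ["kz"]
5. n6.val = 23  [terminal]
6. n7.val = 16  [terminal]
7. n5.sig = "qkz"  ["q" ++ C.ok]
8. n5.val = -8  [-8]
9. n3.lim = 0  [f.depth + 1]
10. n3.acc = "vqkz"  ["v" ++ C.sig]
11. n3.mk = "zz"  ["zz"]
12. n8.val = "rzz"  ["r" ++ S₁.mk]
13. n9.pre = "zm"  ["zm"]
14. n9.mk = 21  [len(A.val) + 18]
15. n9.depth = 3  [len(A.val)]
16. n10.val = 4  [terminal]
17. n11.depth = 9  [terminal]
18. n12.val = 20  [terminal]
19. n9.key = -8  [len(D.pre) - 10]
20. n13.mk = 7  [D.key * -2 - 9]
21. n13.ok = "nm"  ["nm"]
22. n14.val = 19  [terminal]
23. n13.sig = "xnm"  ["x" ++ C.ok]
24. n13.val = -6  [b.val * -2 + 32]
25. n8.live = -7  [len(A.val) - 10]
26. n15.depth = 18  [terminal]
27. n2.lim = 20  [S₁.lim + f.depth + 2]
28. n2.acc = "vqkzzz"  [S₁.acc ++ S₁.mk]
29. n2.mk = "zzvqkz"  [S₁.mk ++ S₁.acc]
30. n0.lim = -7  [S₁.lim * -2 + 33]
31. n0.acc = "vqkzzzy"  [S₁.acc ++ "y"]
32. n0.mk = "vqkzzzzzvqkz"  [S₁.acc ++ S₁.mk]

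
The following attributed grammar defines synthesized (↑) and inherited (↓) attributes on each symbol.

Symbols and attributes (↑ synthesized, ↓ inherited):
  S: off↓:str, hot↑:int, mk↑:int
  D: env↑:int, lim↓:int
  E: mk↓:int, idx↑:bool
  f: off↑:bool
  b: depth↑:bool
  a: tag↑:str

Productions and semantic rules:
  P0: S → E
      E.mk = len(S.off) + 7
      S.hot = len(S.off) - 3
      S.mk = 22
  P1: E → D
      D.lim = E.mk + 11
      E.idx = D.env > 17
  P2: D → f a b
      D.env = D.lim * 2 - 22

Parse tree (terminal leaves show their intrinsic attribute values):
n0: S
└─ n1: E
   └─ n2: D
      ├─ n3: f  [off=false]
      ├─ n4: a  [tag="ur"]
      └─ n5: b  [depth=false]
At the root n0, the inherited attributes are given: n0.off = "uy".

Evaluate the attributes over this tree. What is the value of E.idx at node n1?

true

1. n0.off = "uy"  [given at root]
2. n1.mk = 9  [len(S.off) + 7]
3. n2.lim = 20  [E.mk + 11]
4. n3.off = false  [terminal]
5. n4.tag = "ur"  [terminal]
6. n5.depth = false  [terminal]
7. n2.env = 18  [D.lim * 2 - 22]
8. n1.idx = true  [D.env > 17]
9. n0.hot = -1  [len(S.off) - 3]
10. n0.mk = 22  [22]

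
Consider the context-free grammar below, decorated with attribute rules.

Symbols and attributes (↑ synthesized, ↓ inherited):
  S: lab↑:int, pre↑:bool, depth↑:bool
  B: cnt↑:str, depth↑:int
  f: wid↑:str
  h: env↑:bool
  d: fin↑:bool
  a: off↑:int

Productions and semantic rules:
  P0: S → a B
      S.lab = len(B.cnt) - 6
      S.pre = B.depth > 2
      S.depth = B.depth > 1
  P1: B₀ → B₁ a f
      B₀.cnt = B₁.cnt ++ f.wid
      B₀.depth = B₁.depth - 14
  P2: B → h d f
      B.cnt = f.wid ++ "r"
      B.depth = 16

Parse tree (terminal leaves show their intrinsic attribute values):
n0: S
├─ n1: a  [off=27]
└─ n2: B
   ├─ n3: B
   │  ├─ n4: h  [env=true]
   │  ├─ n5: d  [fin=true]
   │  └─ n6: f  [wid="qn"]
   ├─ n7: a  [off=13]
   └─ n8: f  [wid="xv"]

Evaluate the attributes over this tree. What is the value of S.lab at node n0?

1. n1.off = 27  [terminal]
2. n4.env = true  [terminal]
3. n5.fin = true  [terminal]
4. n6.wid = "qn"  [terminal]
5. n3.cnt = "qnr"  [f.wid ++ "r"]
6. n3.depth = 16  [16]
7. n7.off = 13  [terminal]
8. n8.wid = "xv"  [terminal]
9. n2.cnt = "qnrxv"  [B₁.cnt ++ f.wid]
10. n2.depth = 2  [B₁.depth - 14]
11. n0.lab = -1  [len(B.cnt) - 6]
12. n0.pre = false  [B.depth > 2]
13. n0.depth = true  [B.depth > 1]

-1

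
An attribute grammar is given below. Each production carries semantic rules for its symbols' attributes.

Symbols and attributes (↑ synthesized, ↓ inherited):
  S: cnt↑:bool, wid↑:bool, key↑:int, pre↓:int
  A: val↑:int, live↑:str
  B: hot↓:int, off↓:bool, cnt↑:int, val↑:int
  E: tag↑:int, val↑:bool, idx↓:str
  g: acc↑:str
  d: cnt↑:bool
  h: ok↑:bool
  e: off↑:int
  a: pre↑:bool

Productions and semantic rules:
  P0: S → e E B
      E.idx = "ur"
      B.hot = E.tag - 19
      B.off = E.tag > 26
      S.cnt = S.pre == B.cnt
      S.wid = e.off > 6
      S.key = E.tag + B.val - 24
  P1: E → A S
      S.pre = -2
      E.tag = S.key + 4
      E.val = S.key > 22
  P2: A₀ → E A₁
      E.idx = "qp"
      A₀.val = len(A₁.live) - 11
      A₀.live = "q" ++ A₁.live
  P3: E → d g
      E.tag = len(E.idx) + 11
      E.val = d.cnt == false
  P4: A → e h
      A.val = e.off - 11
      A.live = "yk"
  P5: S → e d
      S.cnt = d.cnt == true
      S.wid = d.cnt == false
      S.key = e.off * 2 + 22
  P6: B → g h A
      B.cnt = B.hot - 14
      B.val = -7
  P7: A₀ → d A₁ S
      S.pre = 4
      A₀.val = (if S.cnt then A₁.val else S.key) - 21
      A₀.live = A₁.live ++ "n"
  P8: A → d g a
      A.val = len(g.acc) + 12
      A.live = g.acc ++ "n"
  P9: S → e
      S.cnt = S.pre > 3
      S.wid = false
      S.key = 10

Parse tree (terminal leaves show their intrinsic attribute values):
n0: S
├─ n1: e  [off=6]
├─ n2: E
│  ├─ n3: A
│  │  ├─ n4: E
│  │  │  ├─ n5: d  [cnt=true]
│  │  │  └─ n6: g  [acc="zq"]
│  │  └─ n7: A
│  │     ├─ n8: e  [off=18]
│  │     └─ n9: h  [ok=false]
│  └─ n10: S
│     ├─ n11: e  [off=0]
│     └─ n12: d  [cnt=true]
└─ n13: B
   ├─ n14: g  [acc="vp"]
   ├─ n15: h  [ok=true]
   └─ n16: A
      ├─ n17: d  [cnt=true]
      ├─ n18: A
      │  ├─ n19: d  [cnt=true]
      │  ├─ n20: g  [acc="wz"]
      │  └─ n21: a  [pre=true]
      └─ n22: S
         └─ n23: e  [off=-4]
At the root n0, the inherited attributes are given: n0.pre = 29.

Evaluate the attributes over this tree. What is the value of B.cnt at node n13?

1. n0.pre = 29  [given at root]
2. n1.off = 6  [terminal]
3. n2.idx = "ur"  ["ur"]
4. n4.idx = "qp"  ["qp"]
5. n5.cnt = true  [terminal]
6. n6.acc = "zq"  [terminal]
7. n4.tag = 13  [len(E.idx) + 11]
8. n4.val = false  [d.cnt == false]
9. n8.off = 18  [terminal]
10. n9.ok = false  [terminal]
11. n7.val = 7  [e.off - 11]
12. n7.live = "yk"  ["yk"]
13. n3.val = -9  [len(A₁.live) - 11]
14. n3.live = "qyk"  ["q" ++ A₁.live]
15. n10.pre = -2  [-2]
16. n11.off = 0  [terminal]
17. n12.cnt = true  [terminal]
18. n10.cnt = true  [d.cnt == true]
19. n10.wid = false  [d.cnt == false]
20. n10.key = 22  [e.off * 2 + 22]
21. n2.tag = 26  [S.key + 4]
22. n2.val = false  [S.key > 22]
23. n13.hot = 7  [E.tag - 19]
24. n13.off = false  [E.tag > 26]
25. n14.acc = "vp"  [terminal]
26. n15.ok = true  [terminal]
27. n17.cnt = true  [terminal]
28. n19.cnt = true  [terminal]
29. n20.acc = "wz"  [terminal]
30. n21.pre = true  [terminal]
31. n18.val = 14  [len(g.acc) + 12]
32. n18.live = "wzn"  [g.acc ++ "n"]
33. n22.pre = 4  [4]
34. n23.off = -4  [terminal]
35. n22.cnt = true  [S.pre > 3]
36. n22.wid = false  [false]
37. n22.key = 10  [10]
38. n16.val = -7  [(if S.cnt then A₁.val else S.key) - 21]
39. n16.live = "wznn"  [A₁.live ++ "n"]
40. n13.cnt = -7  [B.hot - 14]
41. n13.val = -7  [-7]
42. n0.cnt = false  [S.pre == B.cnt]
43. n0.wid = false  [e.off > 6]
44. n0.key = -5  [E.tag + B.val - 24]

-7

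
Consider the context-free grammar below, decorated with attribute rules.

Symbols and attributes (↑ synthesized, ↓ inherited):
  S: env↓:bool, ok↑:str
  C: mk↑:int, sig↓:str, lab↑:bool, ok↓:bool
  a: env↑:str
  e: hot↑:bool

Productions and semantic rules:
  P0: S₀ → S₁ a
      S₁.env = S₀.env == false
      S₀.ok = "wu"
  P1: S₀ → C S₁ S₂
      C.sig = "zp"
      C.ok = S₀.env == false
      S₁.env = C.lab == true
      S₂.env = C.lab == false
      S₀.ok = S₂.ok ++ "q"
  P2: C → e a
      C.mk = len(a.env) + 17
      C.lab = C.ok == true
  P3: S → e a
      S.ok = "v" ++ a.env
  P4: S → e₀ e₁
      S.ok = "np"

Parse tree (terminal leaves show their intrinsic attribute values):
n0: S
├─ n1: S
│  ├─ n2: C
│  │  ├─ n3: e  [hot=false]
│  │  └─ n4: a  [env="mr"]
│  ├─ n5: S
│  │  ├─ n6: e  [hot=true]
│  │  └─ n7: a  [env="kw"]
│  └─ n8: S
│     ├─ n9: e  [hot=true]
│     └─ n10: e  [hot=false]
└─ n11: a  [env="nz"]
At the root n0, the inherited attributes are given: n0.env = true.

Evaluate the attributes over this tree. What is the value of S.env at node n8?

false

1. n0.env = true  [given at root]
2. n1.env = false  [S₀.env == false]
3. n2.sig = "zp"  ["zp"]
4. n2.ok = true  [S₀.env == false]
5. n3.hot = false  [terminal]
6. n4.env = "mr"  [terminal]
7. n2.mk = 19  [len(a.env) + 17]
8. n2.lab = true  [C.ok == true]
9. n5.env = true  [C.lab == true]
10. n6.hot = true  [terminal]
11. n7.env = "kw"  [terminal]
12. n5.ok = "vkw"  ["v" ++ a.env]
13. n8.env = false  [C.lab == false]
14. n9.hot = true  [terminal]
15. n10.hot = false  [terminal]
16. n8.ok = "np"  ["np"]
17. n1.ok = "npq"  [S₂.ok ++ "q"]
18. n11.env = "nz"  [terminal]
19. n0.ok = "wu"  ["wu"]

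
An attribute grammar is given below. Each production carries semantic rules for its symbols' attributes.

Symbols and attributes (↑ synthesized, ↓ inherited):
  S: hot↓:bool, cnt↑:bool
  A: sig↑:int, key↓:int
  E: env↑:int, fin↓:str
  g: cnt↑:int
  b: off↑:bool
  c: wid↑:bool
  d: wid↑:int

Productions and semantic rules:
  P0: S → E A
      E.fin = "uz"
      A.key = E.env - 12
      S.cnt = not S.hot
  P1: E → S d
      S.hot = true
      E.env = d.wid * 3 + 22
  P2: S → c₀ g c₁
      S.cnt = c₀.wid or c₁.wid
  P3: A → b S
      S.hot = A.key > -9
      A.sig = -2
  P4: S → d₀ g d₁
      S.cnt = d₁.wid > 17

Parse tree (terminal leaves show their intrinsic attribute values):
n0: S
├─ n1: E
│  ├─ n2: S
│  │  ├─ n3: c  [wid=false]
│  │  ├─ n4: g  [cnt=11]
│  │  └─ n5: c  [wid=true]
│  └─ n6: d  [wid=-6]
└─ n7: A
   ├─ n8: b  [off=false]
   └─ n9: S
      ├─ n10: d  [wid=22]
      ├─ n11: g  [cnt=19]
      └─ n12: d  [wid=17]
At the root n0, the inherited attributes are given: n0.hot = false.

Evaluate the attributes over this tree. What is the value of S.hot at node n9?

1. n0.hot = false  [given at root]
2. n1.fin = "uz"  ["uz"]
3. n2.hot = true  [true]
4. n3.wid = false  [terminal]
5. n4.cnt = 11  [terminal]
6. n5.wid = true  [terminal]
7. n2.cnt = true  [c₀.wid or c₁.wid]
8. n6.wid = -6  [terminal]
9. n1.env = 4  [d.wid * 3 + 22]
10. n7.key = -8  [E.env - 12]
11. n8.off = false  [terminal]
12. n9.hot = true  [A.key > -9]
13. n10.wid = 22  [terminal]
14. n11.cnt = 19  [terminal]
15. n12.wid = 17  [terminal]
16. n9.cnt = false  [d₁.wid > 17]
17. n7.sig = -2  [-2]
18. n0.cnt = true  [not S.hot]

true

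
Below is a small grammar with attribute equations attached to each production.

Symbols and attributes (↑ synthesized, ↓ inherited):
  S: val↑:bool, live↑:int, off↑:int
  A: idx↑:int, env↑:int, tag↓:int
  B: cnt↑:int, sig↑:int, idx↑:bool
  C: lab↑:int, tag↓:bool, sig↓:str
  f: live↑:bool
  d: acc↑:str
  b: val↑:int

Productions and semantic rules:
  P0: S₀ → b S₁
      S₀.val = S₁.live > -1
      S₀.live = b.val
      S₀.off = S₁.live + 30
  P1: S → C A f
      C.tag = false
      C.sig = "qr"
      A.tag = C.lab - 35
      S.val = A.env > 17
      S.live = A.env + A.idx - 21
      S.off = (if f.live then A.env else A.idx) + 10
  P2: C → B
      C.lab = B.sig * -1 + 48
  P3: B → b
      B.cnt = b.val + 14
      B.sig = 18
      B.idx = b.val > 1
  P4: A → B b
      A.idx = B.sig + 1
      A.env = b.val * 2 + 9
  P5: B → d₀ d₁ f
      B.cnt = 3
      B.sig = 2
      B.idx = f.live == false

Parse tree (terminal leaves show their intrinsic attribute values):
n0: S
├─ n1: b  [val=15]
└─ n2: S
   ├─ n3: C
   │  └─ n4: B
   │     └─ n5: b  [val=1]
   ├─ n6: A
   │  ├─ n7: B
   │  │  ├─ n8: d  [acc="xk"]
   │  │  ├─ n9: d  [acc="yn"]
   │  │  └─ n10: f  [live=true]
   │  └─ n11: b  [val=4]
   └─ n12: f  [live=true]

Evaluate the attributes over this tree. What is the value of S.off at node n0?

1. n1.val = 15  [terminal]
2. n3.tag = false  [false]
3. n3.sig = "qr"  ["qr"]
4. n5.val = 1  [terminal]
5. n4.cnt = 15  [b.val + 14]
6. n4.sig = 18  [18]
7. n4.idx = false  [b.val > 1]
8. n3.lab = 30  [B.sig * -1 + 48]
9. n6.tag = -5  [C.lab - 35]
10. n8.acc = "xk"  [terminal]
11. n9.acc = "yn"  [terminal]
12. n10.live = true  [terminal]
13. n7.cnt = 3  [3]
14. n7.sig = 2  [2]
15. n7.idx = false  [f.live == false]
16. n11.val = 4  [terminal]
17. n6.idx = 3  [B.sig + 1]
18. n6.env = 17  [b.val * 2 + 9]
19. n12.live = true  [terminal]
20. n2.val = false  [A.env > 17]
21. n2.live = -1  [A.env + A.idx - 21]
22. n2.off = 27  [(if f.live then A.env else A.idx) + 10]
23. n0.val = false  [S₁.live > -1]
24. n0.live = 15  [b.val]
25. n0.off = 29  [S₁.live + 30]

29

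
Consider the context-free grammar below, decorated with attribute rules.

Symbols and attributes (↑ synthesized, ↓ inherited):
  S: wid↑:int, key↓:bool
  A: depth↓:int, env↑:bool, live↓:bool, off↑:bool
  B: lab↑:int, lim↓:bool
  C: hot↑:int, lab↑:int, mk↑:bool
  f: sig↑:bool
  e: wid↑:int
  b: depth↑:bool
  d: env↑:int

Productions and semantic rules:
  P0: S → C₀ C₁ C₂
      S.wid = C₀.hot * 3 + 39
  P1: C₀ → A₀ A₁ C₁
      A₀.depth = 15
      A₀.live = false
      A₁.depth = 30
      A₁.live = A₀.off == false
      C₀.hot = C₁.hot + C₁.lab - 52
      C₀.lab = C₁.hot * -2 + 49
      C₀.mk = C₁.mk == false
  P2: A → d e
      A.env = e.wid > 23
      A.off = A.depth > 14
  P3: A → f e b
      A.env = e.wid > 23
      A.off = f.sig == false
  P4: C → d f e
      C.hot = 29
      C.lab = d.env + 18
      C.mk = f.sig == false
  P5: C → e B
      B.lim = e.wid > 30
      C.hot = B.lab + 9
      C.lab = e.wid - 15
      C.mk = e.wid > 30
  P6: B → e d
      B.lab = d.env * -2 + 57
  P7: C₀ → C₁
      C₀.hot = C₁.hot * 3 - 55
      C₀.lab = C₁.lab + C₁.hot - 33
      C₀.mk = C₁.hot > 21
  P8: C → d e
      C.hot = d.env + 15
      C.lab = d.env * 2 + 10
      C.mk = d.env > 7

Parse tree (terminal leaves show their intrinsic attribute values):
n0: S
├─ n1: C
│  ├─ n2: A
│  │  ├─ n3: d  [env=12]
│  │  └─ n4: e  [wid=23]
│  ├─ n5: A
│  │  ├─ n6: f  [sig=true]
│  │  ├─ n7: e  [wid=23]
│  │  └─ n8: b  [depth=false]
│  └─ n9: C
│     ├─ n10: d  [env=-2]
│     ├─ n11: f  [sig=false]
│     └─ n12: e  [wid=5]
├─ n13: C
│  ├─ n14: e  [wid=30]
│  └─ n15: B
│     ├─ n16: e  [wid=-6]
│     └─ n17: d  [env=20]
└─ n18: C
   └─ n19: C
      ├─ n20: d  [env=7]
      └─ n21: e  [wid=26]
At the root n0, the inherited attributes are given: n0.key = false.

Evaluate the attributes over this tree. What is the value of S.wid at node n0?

1. n0.key = false  [given at root]
2. n2.depth = 15  [15]
3. n2.live = false  [false]
4. n3.env = 12  [terminal]
5. n4.wid = 23  [terminal]
6. n2.env = false  [e.wid > 23]
7. n2.off = true  [A.depth > 14]
8. n5.depth = 30  [30]
9. n5.live = false  [A₀.off == false]
10. n6.sig = true  [terminal]
11. n7.wid = 23  [terminal]
12. n8.depth = false  [terminal]
13. n5.env = false  [e.wid > 23]
14. n5.off = false  [f.sig == false]
15. n10.env = -2  [terminal]
16. n11.sig = false  [terminal]
17. n12.wid = 5  [terminal]
18. n9.hot = 29  [29]
19. n9.lab = 16  [d.env + 18]
20. n9.mk = true  [f.sig == false]
21. n1.hot = -7  [C₁.hot + C₁.lab - 52]
22. n1.lab = -9  [C₁.hot * -2 + 49]
23. n1.mk = false  [C₁.mk == false]
24. n14.wid = 30  [terminal]
25. n15.lim = false  [e.wid > 30]
26. n16.wid = -6  [terminal]
27. n17.env = 20  [terminal]
28. n15.lab = 17  [d.env * -2 + 57]
29. n13.hot = 26  [B.lab + 9]
30. n13.lab = 15  [e.wid - 15]
31. n13.mk = false  [e.wid > 30]
32. n20.env = 7  [terminal]
33. n21.wid = 26  [terminal]
34. n19.hot = 22  [d.env + 15]
35. n19.lab = 24  [d.env * 2 + 10]
36. n19.mk = false  [d.env > 7]
37. n18.hot = 11  [C₁.hot * 3 - 55]
38. n18.lab = 13  [C₁.lab + C₁.hot - 33]
39. n18.mk = true  [C₁.hot > 21]
40. n0.wid = 18  [C₀.hot * 3 + 39]

18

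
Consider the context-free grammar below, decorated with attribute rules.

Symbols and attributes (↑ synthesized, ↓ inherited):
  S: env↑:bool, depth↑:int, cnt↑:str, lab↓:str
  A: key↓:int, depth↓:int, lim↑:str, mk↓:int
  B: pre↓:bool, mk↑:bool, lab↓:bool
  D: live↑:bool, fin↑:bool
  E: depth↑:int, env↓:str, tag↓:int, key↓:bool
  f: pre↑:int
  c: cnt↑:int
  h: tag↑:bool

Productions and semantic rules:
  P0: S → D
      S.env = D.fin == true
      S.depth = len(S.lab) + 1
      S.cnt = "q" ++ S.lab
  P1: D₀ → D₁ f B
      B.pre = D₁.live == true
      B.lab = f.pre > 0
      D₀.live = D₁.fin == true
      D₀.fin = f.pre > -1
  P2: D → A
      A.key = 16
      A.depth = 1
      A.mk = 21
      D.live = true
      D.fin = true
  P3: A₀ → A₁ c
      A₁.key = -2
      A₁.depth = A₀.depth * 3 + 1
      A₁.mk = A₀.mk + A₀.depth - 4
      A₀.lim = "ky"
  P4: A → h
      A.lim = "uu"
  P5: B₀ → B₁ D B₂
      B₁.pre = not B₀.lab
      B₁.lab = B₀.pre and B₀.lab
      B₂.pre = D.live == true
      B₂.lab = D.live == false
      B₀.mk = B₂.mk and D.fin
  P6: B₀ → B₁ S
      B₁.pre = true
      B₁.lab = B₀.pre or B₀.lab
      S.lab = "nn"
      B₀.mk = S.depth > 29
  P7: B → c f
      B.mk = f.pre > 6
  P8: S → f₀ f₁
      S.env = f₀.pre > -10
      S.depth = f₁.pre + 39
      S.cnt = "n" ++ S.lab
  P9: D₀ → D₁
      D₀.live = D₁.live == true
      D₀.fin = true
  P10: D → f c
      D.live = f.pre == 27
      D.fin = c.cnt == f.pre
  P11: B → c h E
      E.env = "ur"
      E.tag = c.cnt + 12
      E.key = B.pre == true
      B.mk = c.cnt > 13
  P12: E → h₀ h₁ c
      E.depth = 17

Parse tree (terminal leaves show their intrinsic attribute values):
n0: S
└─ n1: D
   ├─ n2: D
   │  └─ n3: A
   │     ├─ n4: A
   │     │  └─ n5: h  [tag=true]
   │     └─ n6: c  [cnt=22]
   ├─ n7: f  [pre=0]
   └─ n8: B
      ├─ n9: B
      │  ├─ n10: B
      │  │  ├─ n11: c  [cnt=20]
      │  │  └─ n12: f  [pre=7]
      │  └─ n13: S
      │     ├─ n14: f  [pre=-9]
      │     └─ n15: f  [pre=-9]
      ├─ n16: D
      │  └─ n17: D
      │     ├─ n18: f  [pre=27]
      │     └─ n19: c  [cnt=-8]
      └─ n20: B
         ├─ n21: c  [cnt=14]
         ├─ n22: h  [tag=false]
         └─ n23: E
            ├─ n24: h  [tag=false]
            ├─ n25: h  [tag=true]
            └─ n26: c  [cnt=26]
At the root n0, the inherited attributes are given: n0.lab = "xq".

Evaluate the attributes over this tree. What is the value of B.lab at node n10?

true

1. n0.lab = "xq"  [given at root]
2. n3.key = 16  [16]
3. n3.depth = 1  [1]
4. n3.mk = 21  [21]
5. n4.key = -2  [-2]
6. n4.depth = 4  [A₀.depth * 3 + 1]
7. n4.mk = 18  [A₀.mk + A₀.depth - 4]
8. n5.tag = true  [terminal]
9. n4.lim = "uu"  ["uu"]
10. n6.cnt = 22  [terminal]
11. n3.lim = "ky"  ["ky"]
12. n2.live = true  [true]
13. n2.fin = true  [true]
14. n7.pre = 0  [terminal]
15. n8.pre = true  [D₁.live == true]
16. n8.lab = false  [f.pre > 0]
17. n9.pre = true  [not B₀.lab]
18. n9.lab = false  [B₀.pre and B₀.lab]
19. n10.pre = true  [true]
20. n10.lab = true  [B₀.pre or B₀.lab]
21. n11.cnt = 20  [terminal]
22. n12.pre = 7  [terminal]
23. n10.mk = true  [f.pre > 6]
24. n13.lab = "nn"  ["nn"]
25. n14.pre = -9  [terminal]
26. n15.pre = -9  [terminal]
27. n13.env = true  [f₀.pre > -10]
28. n13.depth = 30  [f₁.pre + 39]
29. n13.cnt = "nnn"  ["n" ++ S.lab]
30. n9.mk = true  [S.depth > 29]
31. n18.pre = 27  [terminal]
32. n19.cnt = -8  [terminal]
33. n17.live = true  [f.pre == 27]
34. n17.fin = false  [c.cnt == f.pre]
35. n16.live = true  [D₁.live == true]
36. n16.fin = true  [true]
37. n20.pre = true  [D.live == true]
38. n20.lab = false  [D.live == false]
39. n21.cnt = 14  [terminal]
40. n22.tag = false  [terminal]
41. n23.env = "ur"  ["ur"]
42. n23.tag = 26  [c.cnt + 12]
43. n23.key = true  [B.pre == true]
44. n24.tag = false  [terminal]
45. n25.tag = true  [terminal]
46. n26.cnt = 26  [terminal]
47. n23.depth = 17  [17]
48. n20.mk = true  [c.cnt > 13]
49. n8.mk = true  [B₂.mk and D.fin]
50. n1.live = true  [D₁.fin == true]
51. n1.fin = true  [f.pre > -1]
52. n0.env = true  [D.fin == true]
53. n0.depth = 3  [len(S.lab) + 1]
54. n0.cnt = "qxq"  ["q" ++ S.lab]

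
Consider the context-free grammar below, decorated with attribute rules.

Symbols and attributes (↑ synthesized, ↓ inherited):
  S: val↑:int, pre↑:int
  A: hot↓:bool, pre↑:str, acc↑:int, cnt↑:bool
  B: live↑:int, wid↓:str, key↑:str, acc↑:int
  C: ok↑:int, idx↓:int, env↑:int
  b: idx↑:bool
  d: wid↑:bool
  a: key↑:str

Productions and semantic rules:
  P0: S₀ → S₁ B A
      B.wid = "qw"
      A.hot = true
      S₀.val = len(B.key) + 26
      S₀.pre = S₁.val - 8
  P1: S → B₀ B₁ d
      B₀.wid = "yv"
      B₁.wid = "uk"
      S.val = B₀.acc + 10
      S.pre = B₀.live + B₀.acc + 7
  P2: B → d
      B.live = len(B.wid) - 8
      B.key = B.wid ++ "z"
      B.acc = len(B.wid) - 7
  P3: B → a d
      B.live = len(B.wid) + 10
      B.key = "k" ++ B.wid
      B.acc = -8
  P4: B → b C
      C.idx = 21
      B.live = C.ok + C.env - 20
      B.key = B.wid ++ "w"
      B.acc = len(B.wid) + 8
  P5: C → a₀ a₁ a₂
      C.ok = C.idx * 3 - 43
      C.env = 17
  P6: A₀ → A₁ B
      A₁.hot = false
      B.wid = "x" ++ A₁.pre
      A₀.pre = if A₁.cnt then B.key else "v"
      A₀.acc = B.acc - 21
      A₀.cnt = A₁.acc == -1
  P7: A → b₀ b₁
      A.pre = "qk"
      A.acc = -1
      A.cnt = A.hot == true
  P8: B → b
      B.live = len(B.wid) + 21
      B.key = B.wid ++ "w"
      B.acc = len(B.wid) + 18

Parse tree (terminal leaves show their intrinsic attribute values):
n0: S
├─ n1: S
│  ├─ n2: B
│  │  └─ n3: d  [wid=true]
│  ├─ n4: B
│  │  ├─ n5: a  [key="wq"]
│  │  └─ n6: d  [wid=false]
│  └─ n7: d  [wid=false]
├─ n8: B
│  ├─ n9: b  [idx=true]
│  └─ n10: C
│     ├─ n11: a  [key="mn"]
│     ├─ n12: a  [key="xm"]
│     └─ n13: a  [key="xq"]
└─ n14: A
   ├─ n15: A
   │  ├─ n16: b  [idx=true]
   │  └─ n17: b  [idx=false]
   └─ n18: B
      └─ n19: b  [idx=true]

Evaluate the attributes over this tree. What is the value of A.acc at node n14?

1. n2.wid = "yv"  ["yv"]
2. n3.wid = true  [terminal]
3. n2.live = -6  [len(B.wid) - 8]
4. n2.key = "yvz"  [B.wid ++ "z"]
5. n2.acc = -5  [len(B.wid) - 7]
6. n4.wid = "uk"  ["uk"]
7. n5.key = "wq"  [terminal]
8. n6.wid = false  [terminal]
9. n4.live = 12  [len(B.wid) + 10]
10. n4.key = "kuk"  ["k" ++ B.wid]
11. n4.acc = -8  [-8]
12. n7.wid = false  [terminal]
13. n1.val = 5  [B₀.acc + 10]
14. n1.pre = -4  [B₀.live + B₀.acc + 7]
15. n8.wid = "qw"  ["qw"]
16. n9.idx = true  [terminal]
17. n10.idx = 21  [21]
18. n11.key = "mn"  [terminal]
19. n12.key = "xm"  [terminal]
20. n13.key = "xq"  [terminal]
21. n10.ok = 20  [C.idx * 3 - 43]
22. n10.env = 17  [17]
23. n8.live = 17  [C.ok + C.env - 20]
24. n8.key = "qww"  [B.wid ++ "w"]
25. n8.acc = 10  [len(B.wid) + 8]
26. n14.hot = true  [true]
27. n15.hot = false  [false]
28. n16.idx = true  [terminal]
29. n17.idx = false  [terminal]
30. n15.pre = "qk"  ["qk"]
31. n15.acc = -1  [-1]
32. n15.cnt = false  [A.hot == true]
33. n18.wid = "xqk"  ["x" ++ A₁.pre]
34. n19.idx = true  [terminal]
35. n18.live = 24  [len(B.wid) + 21]
36. n18.key = "xqkw"  [B.wid ++ "w"]
37. n18.acc = 21  [len(B.wid) + 18]
38. n14.pre = "v"  [if A₁.cnt then B.key else "v"]
39. n14.acc = 0  [B.acc - 21]
40. n14.cnt = true  [A₁.acc == -1]
41. n0.val = 29  [len(B.key) + 26]
42. n0.pre = -3  [S₁.val - 8]

0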